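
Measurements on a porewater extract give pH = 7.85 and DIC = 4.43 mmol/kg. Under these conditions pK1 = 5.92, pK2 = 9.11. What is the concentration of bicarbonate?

[HCO3⁻] = 4.15 mmol/kg

α₁ = 1 / (1 + [H⁺]/K1 + K2/[H⁺]) = 1 / (1 + 10^-1.93 + 10^-1.26)
   = 1 / (1 + 0.011749 + 0.054954) = 1/1.0667 = 0.9375
[HCO3⁻] = α₁ × DIC = 0.9375 × 4.43 = 4.15 mmol/kg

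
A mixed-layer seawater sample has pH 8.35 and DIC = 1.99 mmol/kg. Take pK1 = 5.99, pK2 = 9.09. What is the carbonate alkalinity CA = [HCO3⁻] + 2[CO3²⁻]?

CA = 2.29 mmol/kg

CA = [HCO3⁻] + 2[CO3²⁻] = (α₁ + 2α₂)·DIC
At pH 8.35: [H⁺]/K1 = 10^-2.36 = 0.0043652, K2/[H⁺] = 10^-0.74 = 0.18197
α₁ = 1/(1 + 0.0043652 + 0.18197) = 1/1.1863 = 0.8429; α₂ = α₁·K2/[H⁺] = 0.1534
α₁ + 2α₂ = 1.1497
CA = 1.1497 × 1.99 = 2.29 mmol/kg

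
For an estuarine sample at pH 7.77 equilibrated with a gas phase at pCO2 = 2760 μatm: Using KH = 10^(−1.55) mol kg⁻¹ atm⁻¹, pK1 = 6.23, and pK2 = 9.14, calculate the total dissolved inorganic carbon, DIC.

[CO2*] = KH · pCO2 = 10^(−1.55) × 2760×10^-6 = 7.779×10^-5 mol/kg
α₀ = 1/(1 + K1/[H⁺] + K1K2/[H⁺]²) = 1/(1 + 10^+1.54 + 10^+0.17) = 0.02692
DIC = [CO2*]/α₀ = 7.779×10^-5 / 0.02692 = 2.89 mmol/kg

DIC = 2.89 mmol/kg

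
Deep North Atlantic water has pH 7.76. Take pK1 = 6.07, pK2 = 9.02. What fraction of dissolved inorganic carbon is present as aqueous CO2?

α₀ = 0.0190

α₀ = 1 / (1 + K1/[H⁺] + K1K2/[H⁺]²) = 1 / (1 + 10^+1.69 + 10^+0.43)
   = 1 / (1 + 48.978 + 2.6915) = 1/52.669 = 0.01899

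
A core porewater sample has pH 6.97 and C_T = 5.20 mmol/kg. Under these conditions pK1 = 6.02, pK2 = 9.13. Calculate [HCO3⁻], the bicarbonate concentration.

[HCO3⁻] = 4.65 mmol/kg

α₁ = 1 / (1 + [H⁺]/K1 + K2/[H⁺]) = 1 / (1 + 10^-0.95 + 10^-2.16)
   = 1 / (1 + 0.11220 + 0.0069183) = 1/1.1191 = 0.8936
[HCO3⁻] = α₁ × DIC = 0.8936 × 5.20 = 4.65 mmol/kg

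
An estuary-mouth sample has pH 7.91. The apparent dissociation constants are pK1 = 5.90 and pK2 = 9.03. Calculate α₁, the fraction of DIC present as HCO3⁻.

α₁ = 1 / (1 + [H⁺]/K1 + K2/[H⁺]) = 1 / (1 + 10^-2.01 + 10^-1.12)
   = 1 / (1 + 0.0097724 + 0.075858) = 1/1.0856 = 0.9211

α₁ = 0.921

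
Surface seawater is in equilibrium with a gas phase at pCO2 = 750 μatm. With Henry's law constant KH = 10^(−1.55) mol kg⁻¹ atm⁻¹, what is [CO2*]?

[CO2*] = 21.1 μmol/kg

KH = 10^(−1.55) = 2.818×10^-2 mol kg⁻¹ atm⁻¹
[CO2*] = KH · pCO2 = 2.818×10^-2 × 750×10^-6 atm = 2.11×10^-5 mol/kg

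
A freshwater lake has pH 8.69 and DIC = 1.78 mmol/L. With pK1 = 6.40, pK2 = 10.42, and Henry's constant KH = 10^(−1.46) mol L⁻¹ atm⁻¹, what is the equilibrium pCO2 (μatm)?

α₀ = 1 / (1 + K1/[H⁺] + K1K2/[H⁺]²) = 1 / (1 + 10^+2.29 + 10^+0.56)
   = 1 / (1 + 194.98 + 3.6308) = 1/199.62 = 0.005010
[CO2*] = α₀ × DIC = 0.005010 × 1.78 = 0.008917 mmol/L = 8.917 μmol/L
pCO2 = [CO2*]/KH = 8.917×10^-6 / 3.467×10^-2 = 257 μatm

pCO2 = 257 μatm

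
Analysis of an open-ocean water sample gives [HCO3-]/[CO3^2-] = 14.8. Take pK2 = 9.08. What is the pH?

From K2 = [H⁺][CO3^2-]/[HCO3-]:  pH = pK2 − log₁₀([HCO3-]/[CO3^2-])
log₁₀(14.8) = +1.170
pH = 9.08 − (+1.170) = 7.91

pH = 7.91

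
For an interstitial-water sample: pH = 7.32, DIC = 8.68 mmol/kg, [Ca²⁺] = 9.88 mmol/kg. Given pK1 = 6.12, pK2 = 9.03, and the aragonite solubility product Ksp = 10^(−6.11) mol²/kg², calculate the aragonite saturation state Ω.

Ω = 1.99

α₂ = 1 / (1 + [H⁺]/K2 + [H⁺]²/(K1K2)) = 1 / (1 + 10^+1.71 + 10^+0.51)
   = 1 / (1 + 51.286 + 3.2359) = 1/55.522 = 0.01801
[CO3²⁻] = α₂ × DIC = 0.01801 × 8.68 = 0.1563 mmol/kg
Ksp = 10^(−6.11) = 7.762×10^-7
Ω = [Ca²⁺][CO3²⁻]/Ksp = (9.88×10^-3)(1.563×10^-4) / 7.762×10^-7 = 1.99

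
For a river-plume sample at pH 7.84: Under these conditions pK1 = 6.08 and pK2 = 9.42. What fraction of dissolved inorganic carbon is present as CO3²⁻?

α₂ = 0.0252

α₂ = 1 / (1 + [H⁺]/K2 + [H⁺]²/(K1K2)) = 1 / (1 + 10^+1.58 + 10^-0.18)
   = 1 / (1 + 38.019 + 0.66069) = 1/39.680 = 0.02520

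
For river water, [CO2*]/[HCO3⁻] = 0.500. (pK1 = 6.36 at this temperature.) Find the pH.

From K1 = [H⁺][HCO3⁻]/[CO2*]:  pH = pK1 − log₁₀([CO2*]/[HCO3⁻])
log₁₀(0.500) = -0.301
pH = 6.36 − (-0.301) = 6.66

pH = 6.66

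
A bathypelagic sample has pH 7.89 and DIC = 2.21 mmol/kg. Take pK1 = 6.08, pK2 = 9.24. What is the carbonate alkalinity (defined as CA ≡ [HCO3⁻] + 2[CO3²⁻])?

CA = 2.27 mmol/kg

CA = [HCO3⁻] + 2[CO3²⁻] = (α₁ + 2α₂)·DIC
At pH 7.89: [H⁺]/K1 = 10^-1.81 = 0.015488, K2/[H⁺] = 10^-1.35 = 0.044668
α₁ = 1/(1 + 0.015488 + 0.044668) = 1/1.0602 = 0.9433; α₂ = α₁·K2/[H⁺] = 0.04213
α₁ + 2α₂ = 1.0275
CA = 1.0275 × 2.21 = 2.27 mmol/kg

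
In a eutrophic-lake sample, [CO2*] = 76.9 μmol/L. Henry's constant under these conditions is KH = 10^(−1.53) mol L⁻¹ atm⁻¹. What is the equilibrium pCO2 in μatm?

pCO2 = 2610 μatm

KH = 10^(−1.53) = 2.951×10^-2 mol L⁻¹ atm⁻¹
pCO2 = [CO2*]/KH = 76.9×10^-6 / 2.951×10^-2 = 2.61×10^-3 atm = 2610 μatm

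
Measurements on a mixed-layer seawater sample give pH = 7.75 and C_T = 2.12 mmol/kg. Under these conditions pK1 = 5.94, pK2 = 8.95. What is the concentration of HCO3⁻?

α₁ = 1 / (1 + [H⁺]/K1 + K2/[H⁺]) = 1 / (1 + 10^-1.81 + 10^-1.20)
   = 1 / (1 + 0.015488 + 0.063096) = 1/1.0786 = 0.9271
[HCO3⁻] = α₁ × DIC = 0.9271 × 2.12 = 1.97 mmol/kg

[HCO3⁻] = 1.97 mmol/kg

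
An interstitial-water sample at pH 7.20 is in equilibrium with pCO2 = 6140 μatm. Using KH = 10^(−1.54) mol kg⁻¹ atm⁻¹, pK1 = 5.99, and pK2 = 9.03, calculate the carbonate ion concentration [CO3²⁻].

[CO2*] = KH · pCO2 = 10^(−1.54) × 6140×10^-6 = 1.771×10^-4 mol/kg
α₀ = 1/(1 + K1/[H⁺] + K1K2/[H⁺]²) = 1/(1 + 10^+1.21 + 10^-0.62) = 0.05728
DIC = [CO2*]/α₀ = 1.771×10^-4 / 0.05728 = 3.091 mmol/kg
[CO3²⁻] = α₂·DIC; α₂ = 0.01374, so [CO3²⁻] = 0.01374 × 3.091 = 0.0425 mmol/kg

[CO3²⁻] = 0.0425 mmol/kg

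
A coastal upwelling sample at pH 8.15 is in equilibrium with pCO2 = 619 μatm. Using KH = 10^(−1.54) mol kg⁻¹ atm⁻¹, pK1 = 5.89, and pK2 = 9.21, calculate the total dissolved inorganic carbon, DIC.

[CO2*] = KH · pCO2 = 10^(−1.54) × 619×10^-6 = 1.785×10^-5 mol/kg
α₀ = 1/(1 + K1/[H⁺] + K1K2/[H⁺]²) = 1/(1 + 10^+2.26 + 10^+1.20) = 0.005030
DIC = [CO2*]/α₀ = 1.785×10^-5 / 0.005030 = 3.55 mmol/kg

DIC = 3.55 mmol/kg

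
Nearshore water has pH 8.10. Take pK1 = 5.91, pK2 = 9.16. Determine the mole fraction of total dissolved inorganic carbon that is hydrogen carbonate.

α₁ = 0.914

α₁ = 1 / (1 + [H⁺]/K1 + K2/[H⁺]) = 1 / (1 + 10^-2.19 + 10^-1.06)
   = 1 / (1 + 0.0064565 + 0.087096) = 1/1.0936 = 0.9145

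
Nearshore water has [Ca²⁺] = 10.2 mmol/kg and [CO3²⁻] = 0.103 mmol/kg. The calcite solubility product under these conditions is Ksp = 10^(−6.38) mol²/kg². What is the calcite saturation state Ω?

Ksp = 10^(−6.38) = 4.169×10^-7
Ω = [Ca²⁺][CO3²⁻]/Ksp = (10.2×10^-3)(0.103×10^-3) / 4.169×10^-7 = 2.52

Ω = 2.52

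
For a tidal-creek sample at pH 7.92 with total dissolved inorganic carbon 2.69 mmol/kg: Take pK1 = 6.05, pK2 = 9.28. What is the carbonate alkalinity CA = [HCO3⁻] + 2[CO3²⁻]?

CA = 2.77 mmol/kg

CA = [HCO3⁻] + 2[CO3²⁻] = (α₁ + 2α₂)·DIC
At pH 7.92: [H⁺]/K1 = 10^-1.87 = 0.013490, K2/[H⁺] = 10^-1.36 = 0.043652
α₁ = 1/(1 + 0.013490 + 0.043652) = 1/1.0571 = 0.9459; α₂ = α₁·K2/[H⁺] = 0.04129
α₁ + 2α₂ = 1.0285
CA = 1.0285 × 2.69 = 2.77 mmol/kg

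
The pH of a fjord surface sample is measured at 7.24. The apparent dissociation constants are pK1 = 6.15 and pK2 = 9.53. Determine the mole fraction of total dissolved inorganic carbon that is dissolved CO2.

α₀ = 0.0748

α₀ = 1 / (1 + K1/[H⁺] + K1K2/[H⁺]²) = 1 / (1 + 10^+1.09 + 10^-1.20)
   = 1 / (1 + 12.303 + 0.063096) = 1/13.366 = 0.07482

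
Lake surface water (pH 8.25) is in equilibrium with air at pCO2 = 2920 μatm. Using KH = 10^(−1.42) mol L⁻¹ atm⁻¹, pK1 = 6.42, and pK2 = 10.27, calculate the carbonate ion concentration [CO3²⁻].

[CO3²⁻] = 0.0717 mmol/L

[CO2*] = KH · pCO2 = 10^(−1.42) × 2920×10^-6 = 1.110×10^-4 mol/L
α₀ = 1/(1 + K1/[H⁺] + K1K2/[H⁺]²) = 1/(1 + 10^+1.83 + 10^-0.19) = 0.01444
DIC = [CO2*]/α₀ = 1.110×10^-4 / 0.01444 = 7.688 mmol/L
[CO3²⁻] = α₂·DIC; α₂ = 0.009323, so [CO3²⁻] = 0.009323 × 7.688 = 0.0717 mmol/L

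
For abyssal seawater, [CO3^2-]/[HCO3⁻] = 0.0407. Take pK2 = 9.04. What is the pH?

From K2 = [H⁺][CO3^2-]/[HCO3⁻]:  pH = pK2 + log₁₀([CO3^2-]/[HCO3⁻])
log₁₀(0.0407) = -1.390
pH = 9.04 + (-1.390) = 7.65

pH = 7.65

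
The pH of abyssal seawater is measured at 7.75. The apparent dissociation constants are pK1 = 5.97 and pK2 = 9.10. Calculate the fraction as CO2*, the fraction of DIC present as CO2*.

α₀ = 0.0156

α₀ = 1 / (1 + K1/[H⁺] + K1K2/[H⁺]²) = 1 / (1 + 10^+1.78 + 10^+0.43)
   = 1 / (1 + 60.256 + 2.6915) = 1/63.947 = 0.01564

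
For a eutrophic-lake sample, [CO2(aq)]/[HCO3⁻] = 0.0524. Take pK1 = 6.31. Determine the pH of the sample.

From K1 = [H⁺][HCO3⁻]/[CO2(aq)]:  pH = pK1 − log₁₀([CO2(aq)]/[HCO3⁻])
log₁₀(0.0524) = -1.281
pH = 6.31 − (-1.281) = 7.59

pH = 7.59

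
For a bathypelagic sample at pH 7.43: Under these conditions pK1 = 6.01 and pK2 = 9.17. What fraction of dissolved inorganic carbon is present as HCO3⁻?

α₁ = 1 / (1 + [H⁺]/K1 + K2/[H⁺]) = 1 / (1 + 10^-1.42 + 10^-1.74)
   = 1 / (1 + 0.038019 + 0.018197) = 1/1.0562 = 0.9468

α₁ = 0.947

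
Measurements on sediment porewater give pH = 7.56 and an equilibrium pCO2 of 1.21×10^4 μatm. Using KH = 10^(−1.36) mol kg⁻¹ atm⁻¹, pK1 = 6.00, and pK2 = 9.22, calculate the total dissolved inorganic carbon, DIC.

DIC = 20.1 mmol/kg

[CO2*] = KH · pCO2 = 10^(−1.36) × 1.21×10^4×10^-6 = 5.282×10^-4 mol/kg
α₀ = 1/(1 + K1/[H⁺] + K1K2/[H⁺]²) = 1/(1 + 10^+1.56 + 10^-0.10) = 0.02625
DIC = [CO2*]/α₀ = 5.282×10^-4 / 0.02625 = 20.1 mmol/kg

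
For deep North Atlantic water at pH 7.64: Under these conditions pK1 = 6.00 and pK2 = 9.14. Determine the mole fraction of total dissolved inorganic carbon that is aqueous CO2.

α₀ = 0.0217

α₀ = 1 / (1 + K1/[H⁺] + K1K2/[H⁺]²) = 1 / (1 + 10^+1.64 + 10^+0.14)
   = 1 / (1 + 43.652 + 1.3804) = 1/46.032 = 0.02172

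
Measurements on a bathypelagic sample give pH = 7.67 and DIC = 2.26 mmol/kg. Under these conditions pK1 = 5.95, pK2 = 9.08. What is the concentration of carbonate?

[CO3²⁻] = 0.0831 mmol/kg

α₂ = 1 / (1 + [H⁺]/K2 + [H⁺]²/(K1K2)) = 1 / (1 + 10^+1.41 + 10^-0.31)
   = 1 / (1 + 25.704 + 0.48978) = 1/27.194 = 0.03677
[CO3²⁻] = α₂ × DIC = 0.03677 × 2.26 = 0.0831 mmol/kg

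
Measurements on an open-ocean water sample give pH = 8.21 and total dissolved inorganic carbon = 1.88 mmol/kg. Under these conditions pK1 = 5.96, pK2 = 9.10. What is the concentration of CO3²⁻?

α₂ = 1 / (1 + [H⁺]/K2 + [H⁺]²/(K1K2)) = 1 / (1 + 10^+0.89 + 10^-1.36)
   = 1 / (1 + 7.7625 + 0.043652) = 1/8.8061 = 0.1136
[CO3²⁻] = α₂ × DIC = 0.1136 × 1.88 = 0.213 mmol/kg

[CO3²⁻] = 0.213 mmol/kg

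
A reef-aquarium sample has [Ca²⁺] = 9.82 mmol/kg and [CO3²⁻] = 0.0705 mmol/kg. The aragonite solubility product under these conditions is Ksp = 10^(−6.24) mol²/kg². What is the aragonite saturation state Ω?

Ω = 1.20

Ksp = 10^(−6.24) = 5.754×10^-7
Ω = [Ca²⁺][CO3²⁻]/Ksp = (9.82×10^-3)(0.0705×10^-3) / 5.754×10^-7 = 1.20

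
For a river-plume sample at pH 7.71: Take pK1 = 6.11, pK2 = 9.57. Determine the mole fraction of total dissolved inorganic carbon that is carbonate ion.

α₂ = 0.0133

α₂ = 1 / (1 + [H⁺]/K2 + [H⁺]²/(K1K2)) = 1 / (1 + 10^+1.86 + 10^+0.26)
   = 1 / (1 + 72.444 + 1.8197) = 1/75.263 = 0.01329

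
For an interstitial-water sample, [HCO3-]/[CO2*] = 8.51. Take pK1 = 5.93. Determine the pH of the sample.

From K1 = [H⁺][HCO3-]/[CO2*]:  pH = pK1 + log₁₀([HCO3-]/[CO2*])
log₁₀(8.51) = +0.930
pH = 5.93 + (+0.930) = 6.86

pH = 6.86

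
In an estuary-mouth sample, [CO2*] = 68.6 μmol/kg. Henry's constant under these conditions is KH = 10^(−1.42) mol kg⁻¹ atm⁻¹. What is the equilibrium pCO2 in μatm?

pCO2 = 1800 μatm

KH = 10^(−1.42) = 3.802×10^-2 mol kg⁻¹ atm⁻¹
pCO2 = [CO2*]/KH = 68.6×10^-6 / 3.802×10^-2 = 1.80×10^-3 atm = 1800 μatm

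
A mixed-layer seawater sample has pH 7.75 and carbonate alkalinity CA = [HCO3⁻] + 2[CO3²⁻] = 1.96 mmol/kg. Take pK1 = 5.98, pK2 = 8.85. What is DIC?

DIC = 1.85 mmol/kg

CA = [HCO3⁻] + 2[CO3²⁻] = (α₁ + 2α₂)·DIC
At pH 7.75: [H⁺]/K1 = 10^-1.77 = 0.016982, K2/[H⁺] = 10^-1.10 = 0.079433
α₁ = 1/(1 + 0.016982 + 0.079433) = 1/1.0964 = 0.9121; α₂ = α₁·K2/[H⁺] = 0.07245
α₁ + 2α₂ = 1.0570
DIC = CA / (α₁ + 2α₂) = 1.96 / 1.0570 = 1.85 mmol/kg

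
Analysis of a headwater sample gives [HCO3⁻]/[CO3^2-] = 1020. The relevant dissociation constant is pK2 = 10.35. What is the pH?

From K2 = [H⁺][CO3^2-]/[HCO3⁻]:  pH = pK2 − log₁₀([HCO3⁻]/[CO3^2-])
log₁₀(1020) = +3.009
pH = 10.35 − (+3.009) = 7.34

pH = 7.34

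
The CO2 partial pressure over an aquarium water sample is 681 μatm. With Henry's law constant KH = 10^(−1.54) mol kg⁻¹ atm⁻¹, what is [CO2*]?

[CO2*] = 19.6 μmol/kg

KH = 10^(−1.54) = 2.884×10^-2 mol kg⁻¹ atm⁻¹
[CO2*] = KH · pCO2 = 2.884×10^-2 × 681×10^-6 atm = 1.96×10^-5 mol/kg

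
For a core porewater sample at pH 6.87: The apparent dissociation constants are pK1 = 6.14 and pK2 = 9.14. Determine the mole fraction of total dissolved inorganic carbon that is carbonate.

α₂ = 1 / (1 + [H⁺]/K2 + [H⁺]²/(K1K2)) = 1 / (1 + 10^+2.27 + 10^+1.54)
   = 1 / (1 + 186.21 + 34.674) = 1/221.88 = 0.004507

α₂ = 0.00451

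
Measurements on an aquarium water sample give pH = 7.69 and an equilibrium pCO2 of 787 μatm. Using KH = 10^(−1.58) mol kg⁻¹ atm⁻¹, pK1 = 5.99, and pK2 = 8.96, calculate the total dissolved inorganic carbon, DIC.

[CO2*] = KH · pCO2 = 10^(−1.58) × 787×10^-6 = 2.070×10^-5 mol/kg
α₀ = 1/(1 + K1/[H⁺] + K1K2/[H⁺]²) = 1/(1 + 10^+1.70 + 10^+0.43) = 0.01858
DIC = [CO2*]/α₀ = 2.070×10^-5 / 0.01858 = 1.11 mmol/kg

DIC = 1.11 mmol/kg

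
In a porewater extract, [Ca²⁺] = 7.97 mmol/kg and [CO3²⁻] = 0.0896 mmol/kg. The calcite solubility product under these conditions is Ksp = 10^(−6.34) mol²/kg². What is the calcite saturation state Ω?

Ω = 1.56

Ksp = 10^(−6.34) = 4.571×10^-7
Ω = [Ca²⁺][CO3²⁻]/Ksp = (7.97×10^-3)(0.0896×10^-3) / 4.571×10^-7 = 1.56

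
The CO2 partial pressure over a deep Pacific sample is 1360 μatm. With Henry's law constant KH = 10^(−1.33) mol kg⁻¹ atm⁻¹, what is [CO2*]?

[CO2*] = 63.6 μmol/kg

KH = 10^(−1.33) = 4.677×10^-2 mol kg⁻¹ atm⁻¹
[CO2*] = KH · pCO2 = 4.677×10^-2 × 1360×10^-6 atm = 6.36×10^-5 mol/kg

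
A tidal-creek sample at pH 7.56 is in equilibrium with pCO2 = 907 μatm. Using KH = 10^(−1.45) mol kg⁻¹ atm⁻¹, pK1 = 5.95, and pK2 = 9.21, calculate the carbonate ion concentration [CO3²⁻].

[CO3²⁻] = 0.0293 mmol/kg

[CO2*] = KH · pCO2 = 10^(−1.45) × 907×10^-6 = 3.218×10^-5 mol/kg
α₀ = 1/(1 + K1/[H⁺] + K1K2/[H⁺]²) = 1/(1 + 10^+1.61 + 10^-0.04) = 0.02345
DIC = [CO2*]/α₀ = 3.218×10^-5 / 0.02345 = 1.373 mmol/kg
[CO3²⁻] = α₂·DIC; α₂ = 0.02138, so [CO3²⁻] = 0.02138 × 1.373 = 0.0293 mmol/kg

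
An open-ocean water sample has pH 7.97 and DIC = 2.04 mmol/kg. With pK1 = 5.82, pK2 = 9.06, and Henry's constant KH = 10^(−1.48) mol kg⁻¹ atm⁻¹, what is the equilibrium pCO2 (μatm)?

α₀ = 1 / (1 + K1/[H⁺] + K1K2/[H⁺]²) = 1 / (1 + 10^+2.15 + 10^+1.06)
   = 1 / (1 + 141.25 + 11.482) = 1/153.74 = 0.006505
[CO2*] = α₀ × DIC = 0.006505 × 2.04 = 0.01327 mmol/kg = 13.27 μmol/kg
pCO2 = [CO2*]/KH = 1.327×10^-5 / 3.311×10^-2 = 401 μatm

pCO2 = 401 μatm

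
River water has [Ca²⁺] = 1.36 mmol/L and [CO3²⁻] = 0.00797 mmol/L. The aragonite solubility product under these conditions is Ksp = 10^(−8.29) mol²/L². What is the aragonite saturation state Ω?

Ksp = 10^(−8.29) = 5.129×10^-9
Ω = [Ca²⁺][CO3²⁻]/Ksp = (1.36×10^-3)(0.00797×10^-3) / 5.129×10^-9 = 2.11

Ω = 2.11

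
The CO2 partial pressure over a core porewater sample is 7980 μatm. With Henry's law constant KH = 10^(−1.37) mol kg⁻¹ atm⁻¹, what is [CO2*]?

[CO2*] = 340 μmol/kg

KH = 10^(−1.37) = 4.266×10^-2 mol kg⁻¹ atm⁻¹
[CO2*] = KH · pCO2 = 4.266×10^-2 × 7980×10^-6 atm = 3.40×10^-4 mol/kg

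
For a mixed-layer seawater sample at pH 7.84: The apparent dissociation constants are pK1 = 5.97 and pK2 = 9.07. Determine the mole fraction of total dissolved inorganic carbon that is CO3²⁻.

α₂ = 0.0549

α₂ = 1 / (1 + [H⁺]/K2 + [H⁺]²/(K1K2)) = 1 / (1 + 10^+1.23 + 10^-0.64)
   = 1 / (1 + 16.982 + 0.22909) = 1/18.212 = 0.05491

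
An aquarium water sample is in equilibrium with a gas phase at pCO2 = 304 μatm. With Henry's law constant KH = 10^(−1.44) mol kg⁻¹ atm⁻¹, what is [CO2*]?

KH = 10^(−1.44) = 3.631×10^-2 mol kg⁻¹ atm⁻¹
[CO2*] = KH · pCO2 = 3.631×10^-2 × 304×10^-6 atm = 1.10×10^-5 mol/kg

[CO2*] = 11.0 μmol/kg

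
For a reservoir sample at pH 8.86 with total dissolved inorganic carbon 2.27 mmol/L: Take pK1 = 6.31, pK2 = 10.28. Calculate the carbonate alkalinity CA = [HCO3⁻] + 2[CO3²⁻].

CA = [HCO3⁻] + 2[CO3²⁻] = (α₁ + 2α₂)·DIC
At pH 8.86: [H⁺]/K1 = 10^-2.55 = 0.0028184, K2/[H⁺] = 10^-1.42 = 0.038019
α₁ = 1/(1 + 0.0028184 + 0.038019) = 1/1.0408 = 0.9608; α₂ = α₁·K2/[H⁺] = 0.03653
α₁ + 2α₂ = 1.0338
CA = 1.0338 × 2.27 = 2.35 mmol/L

CA = 2.35 mmol/L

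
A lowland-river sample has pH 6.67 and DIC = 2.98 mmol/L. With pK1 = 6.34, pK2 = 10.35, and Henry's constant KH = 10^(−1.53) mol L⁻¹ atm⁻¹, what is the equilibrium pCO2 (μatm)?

α₀ = 1 / (1 + K1/[H⁺] + K1K2/[H⁺]²) = 1 / (1 + 10^+0.33 + 10^-3.35)
   = 1 / (1 + 2.1380 + 0.00044668) = 1/3.1384 = 0.3186
[CO2*] = α₀ × DIC = 0.3186 × 2.98 = 0.9495 mmol/L
pCO2 = [CO2*]/KH = 9.495×10^-4 / 2.951×10^-2 = 3.22×10^4 μatm

pCO2 = 3.22×10^4 μatm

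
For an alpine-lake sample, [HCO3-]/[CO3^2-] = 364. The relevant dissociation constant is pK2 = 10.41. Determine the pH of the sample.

pH = 7.85

From K2 = [H⁺][CO3^2-]/[HCO3-]:  pH = pK2 − log₁₀([HCO3-]/[CO3^2-])
log₁₀(364) = +2.561
pH = 10.41 − (+2.561) = 7.85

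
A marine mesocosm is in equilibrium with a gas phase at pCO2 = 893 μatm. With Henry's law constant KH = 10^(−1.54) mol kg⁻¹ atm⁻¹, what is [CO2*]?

[CO2*] = 25.8 μmol/kg

KH = 10^(−1.54) = 2.884×10^-2 mol kg⁻¹ atm⁻¹
[CO2*] = KH · pCO2 = 2.884×10^-2 × 893×10^-6 atm = 2.58×10^-5 mol/kg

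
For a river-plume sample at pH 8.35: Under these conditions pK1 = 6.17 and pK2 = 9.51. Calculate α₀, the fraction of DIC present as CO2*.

α₀ = 1 / (1 + K1/[H⁺] + K1K2/[H⁺]²) = 1 / (1 + 10^+2.18 + 10^+1.02)
   = 1 / (1 + 151.36 + 10.471) = 1/162.83 = 0.006141

α₀ = 0.00614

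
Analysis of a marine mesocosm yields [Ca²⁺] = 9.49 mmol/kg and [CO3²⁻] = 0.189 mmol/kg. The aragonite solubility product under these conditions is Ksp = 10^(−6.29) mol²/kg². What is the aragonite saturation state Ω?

Ksp = 10^(−6.29) = 5.129×10^-7
Ω = [Ca²⁺][CO3²⁻]/Ksp = (9.49×10^-3)(0.189×10^-3) / 5.129×10^-7 = 3.50

Ω = 3.50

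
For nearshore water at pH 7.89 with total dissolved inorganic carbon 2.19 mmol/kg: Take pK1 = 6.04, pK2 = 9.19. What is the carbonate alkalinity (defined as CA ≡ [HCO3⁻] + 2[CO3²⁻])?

CA = [HCO3⁻] + 2[CO3²⁻] = (α₁ + 2α₂)·DIC
At pH 7.89: [H⁺]/K1 = 10^-1.85 = 0.014125, K2/[H⁺] = 10^-1.30 = 0.050119
α₁ = 1/(1 + 0.014125 + 0.050119) = 1/1.0642 = 0.9396; α₂ = α₁·K2/[H⁺] = 0.04709
α₁ + 2α₂ = 1.0338
CA = 1.0338 × 2.19 = 2.26 mmol/kg

CA = 2.26 mmol/kg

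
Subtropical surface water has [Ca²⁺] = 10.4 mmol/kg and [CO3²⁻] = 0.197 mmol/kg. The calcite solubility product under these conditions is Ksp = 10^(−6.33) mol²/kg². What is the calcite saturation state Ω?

Ω = 4.38

Ksp = 10^(−6.33) = 4.677×10^-7
Ω = [Ca²⁺][CO3²⁻]/Ksp = (10.4×10^-3)(0.197×10^-3) / 4.677×10^-7 = 4.38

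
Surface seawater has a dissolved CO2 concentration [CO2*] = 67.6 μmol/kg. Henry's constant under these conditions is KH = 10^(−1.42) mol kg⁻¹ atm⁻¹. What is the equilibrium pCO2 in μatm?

KH = 10^(−1.42) = 3.802×10^-2 mol kg⁻¹ atm⁻¹
pCO2 = [CO2*]/KH = 67.6×10^-6 / 3.802×10^-2 = 1.78×10^-3 atm = 1780 μatm

pCO2 = 1780 μatm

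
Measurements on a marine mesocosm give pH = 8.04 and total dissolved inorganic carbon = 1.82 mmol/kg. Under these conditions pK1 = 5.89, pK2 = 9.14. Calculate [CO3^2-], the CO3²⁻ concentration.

[CO3²⁻] = 0.133 mmol/kg

α₂ = 1 / (1 + [H⁺]/K2 + [H⁺]²/(K1K2)) = 1 / (1 + 10^+1.10 + 10^-1.05)
   = 1 / (1 + 12.589 + 0.089125) = 1/13.678 = 0.07311
[CO3²⁻] = α₂ × DIC = 0.07311 × 1.82 = 0.133 mmol/kg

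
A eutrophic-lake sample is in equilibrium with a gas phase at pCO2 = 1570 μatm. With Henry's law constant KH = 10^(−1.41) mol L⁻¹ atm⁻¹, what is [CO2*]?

KH = 10^(−1.41) = 3.890×10^-2 mol L⁻¹ atm⁻¹
[CO2*] = KH · pCO2 = 3.890×10^-2 × 1570×10^-6 atm = 6.11×10^-5 mol/L

[CO2*] = 61.1 μmol/L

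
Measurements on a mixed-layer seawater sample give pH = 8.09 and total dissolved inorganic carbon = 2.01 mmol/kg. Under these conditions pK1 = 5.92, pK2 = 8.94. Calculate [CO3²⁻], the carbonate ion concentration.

[CO3²⁻] = 0.247 mmol/kg

α₂ = 1 / (1 + [H⁺]/K2 + [H⁺]²/(K1K2)) = 1 / (1 + 10^+0.85 + 10^-1.32)
   = 1 / (1 + 7.0795 + 0.047863) = 1/8.1273 = 0.1230
[CO3²⁻] = α₂ × DIC = 0.1230 × 2.01 = 0.247 mmol/kg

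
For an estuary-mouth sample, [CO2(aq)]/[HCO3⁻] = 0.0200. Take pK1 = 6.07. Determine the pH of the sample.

pH = 7.77

From K1 = [H⁺][HCO3⁻]/[CO2(aq)]:  pH = pK1 − log₁₀([CO2(aq)]/[HCO3⁻])
log₁₀(0.0200) = -1.699
pH = 6.07 − (-1.699) = 7.77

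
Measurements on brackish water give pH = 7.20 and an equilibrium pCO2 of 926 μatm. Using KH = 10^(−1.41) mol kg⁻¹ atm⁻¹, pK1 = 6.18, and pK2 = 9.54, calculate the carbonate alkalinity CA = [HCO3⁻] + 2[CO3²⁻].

CA = 0.381 mmol/kg

[CO2*] = KH · pCO2 = 10^(−1.41) × 926×10^-6 = 3.603×10^-5 mol/kg
α₀ = 1/(1 + K1/[H⁺] + K1K2/[H⁺]²) = 1/(1 + 10^+1.02 + 10^-1.32) = 0.08681
DIC = [CO2*]/α₀ = 3.603×10^-5 / 0.08681 = 0.4150 mmol/kg
CA = (α₁ + 2α₂)·DIC = (0.9090 + 2×0.004155) × 0.4150 = 0.381 mmol/kg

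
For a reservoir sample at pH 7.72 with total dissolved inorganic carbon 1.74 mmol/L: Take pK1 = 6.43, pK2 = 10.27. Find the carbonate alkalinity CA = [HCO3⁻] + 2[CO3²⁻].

CA = [HCO3⁻] + 2[CO3²⁻] = (α₁ + 2α₂)·DIC
At pH 7.72: [H⁺]/K1 = 10^-1.29 = 0.051286, K2/[H⁺] = 10^-2.55 = 0.0028184
α₁ = 1/(1 + 0.051286 + 0.0028184) = 1/1.0541 = 0.9487; α₂ = α₁·K2/[H⁺] = 0.002674
α₁ + 2α₂ = 0.9540
CA = 0.9540 × 1.74 = 1.66 mmol/L

CA = 1.66 mmol/L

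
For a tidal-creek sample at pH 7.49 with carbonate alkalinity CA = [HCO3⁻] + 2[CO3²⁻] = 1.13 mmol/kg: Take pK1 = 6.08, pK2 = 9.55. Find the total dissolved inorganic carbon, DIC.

CA = [HCO3⁻] + 2[CO3²⁻] = (α₁ + 2α₂)·DIC
At pH 7.49: [H⁺]/K1 = 10^-1.41 = 0.038905, K2/[H⁺] = 10^-2.06 = 0.0087096
α₁ = 1/(1 + 0.038905 + 0.0087096) = 1/1.0476 = 0.9545; α₂ = α₁·K2/[H⁺] = 0.008314
α₁ + 2α₂ = 0.9712
DIC = CA / (α₁ + 2α₂) = 1.13 / 0.9712 = 1.16 mmol/kg

DIC = 1.16 mmol/kg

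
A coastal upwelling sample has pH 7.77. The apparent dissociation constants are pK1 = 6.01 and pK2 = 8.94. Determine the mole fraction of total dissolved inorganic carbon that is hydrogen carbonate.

α₁ = 0.922

α₁ = 1 / (1 + [H⁺]/K1 + K2/[H⁺]) = 1 / (1 + 10^-1.76 + 10^-1.17)
   = 1 / (1 + 0.017378 + 0.067608) = 1/1.0850 = 0.9217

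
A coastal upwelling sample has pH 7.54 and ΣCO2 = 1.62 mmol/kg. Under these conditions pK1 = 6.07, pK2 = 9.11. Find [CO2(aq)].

α₀ = 1 / (1 + K1/[H⁺] + K1K2/[H⁺]²) = 1 / (1 + 10^+1.47 + 10^-0.10)
   = 1 / (1 + 29.512 + 0.79433) = 1/31.306 = 0.03194
[CO2*] = α₀ × DIC = 0.03194 × 1.62 = 0.0517 mmol/kg

[CO2*] = 0.0517 mmol/kg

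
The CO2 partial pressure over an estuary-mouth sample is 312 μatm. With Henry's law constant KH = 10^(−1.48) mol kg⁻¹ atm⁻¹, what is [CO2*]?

[CO2*] = 10.3 μmol/kg

KH = 10^(−1.48) = 3.311×10^-2 mol kg⁻¹ atm⁻¹
[CO2*] = KH · pCO2 = 3.311×10^-2 × 312×10^-6 atm = 1.03×10^-5 mol/kg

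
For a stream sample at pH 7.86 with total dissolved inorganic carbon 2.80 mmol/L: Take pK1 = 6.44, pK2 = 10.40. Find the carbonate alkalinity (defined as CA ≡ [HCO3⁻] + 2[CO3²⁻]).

CA = [HCO3⁻] + 2[CO3²⁻] = (α₁ + 2α₂)·DIC
At pH 7.86: [H⁺]/K1 = 10^-1.42 = 0.038019, K2/[H⁺] = 10^-2.54 = 0.0028840
α₁ = 1/(1 + 0.038019 + 0.0028840) = 1/1.0409 = 0.9607; α₂ = α₁·K2/[H⁺] = 0.002771
α₁ + 2α₂ = 0.9662
CA = 0.9662 × 2.80 = 2.71 mmol/L

CA = 2.71 mmol/L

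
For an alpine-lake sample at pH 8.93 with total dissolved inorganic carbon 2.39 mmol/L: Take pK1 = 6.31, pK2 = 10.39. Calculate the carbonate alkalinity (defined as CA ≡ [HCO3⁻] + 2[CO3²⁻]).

CA = 2.46 mmol/L

CA = [HCO3⁻] + 2[CO3²⁻] = (α₁ + 2α₂)·DIC
At pH 8.93: [H⁺]/K1 = 10^-2.62 = 0.0023988, K2/[H⁺] = 10^-1.46 = 0.034674
α₁ = 1/(1 + 0.0023988 + 0.034674) = 1/1.0371 = 0.9643; α₂ = α₁·K2/[H⁺] = 0.03343
α₁ + 2α₂ = 1.0311
CA = 1.0311 × 2.39 = 2.46 mmol/L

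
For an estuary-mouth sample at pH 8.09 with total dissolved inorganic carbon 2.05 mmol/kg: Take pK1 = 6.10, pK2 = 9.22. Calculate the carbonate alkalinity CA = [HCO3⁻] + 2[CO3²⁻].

CA = 2.17 mmol/kg

CA = [HCO3⁻] + 2[CO3²⁻] = (α₁ + 2α₂)·DIC
At pH 8.09: [H⁺]/K1 = 10^-1.99 = 0.010233, K2/[H⁺] = 10^-1.13 = 0.074131
α₁ = 1/(1 + 0.010233 + 0.074131) = 1/1.0844 = 0.9222; α₂ = α₁·K2/[H⁺] = 0.06836
α₁ + 2α₂ = 1.0589
CA = 1.0589 × 2.05 = 2.17 mmol/kg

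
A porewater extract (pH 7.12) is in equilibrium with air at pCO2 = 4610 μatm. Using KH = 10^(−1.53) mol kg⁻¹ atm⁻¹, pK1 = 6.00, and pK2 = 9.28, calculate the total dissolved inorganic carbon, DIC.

[CO2*] = KH · pCO2 = 10^(−1.53) × 4610×10^-6 = 1.361×10^-4 mol/kg
α₀ = 1/(1 + K1/[H⁺] + K1K2/[H⁺]²) = 1/(1 + 10^+1.12 + 10^-1.04) = 0.07006
DIC = [CO2*]/α₀ = 1.361×10^-4 / 0.07006 = 1.94 mmol/kg

DIC = 1.94 mmol/kg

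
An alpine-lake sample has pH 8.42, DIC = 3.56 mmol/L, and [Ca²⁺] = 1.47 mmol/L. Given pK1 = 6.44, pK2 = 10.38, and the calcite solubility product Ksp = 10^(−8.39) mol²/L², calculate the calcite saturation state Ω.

Ω = 13.8

α₂ = 1 / (1 + [H⁺]/K2 + [H⁺]²/(K1K2)) = 1 / (1 + 10^+1.96 + 10^-0.02)
   = 1 / (1 + 91.201 + 0.95499) = 1/93.156 = 0.01073
[CO3²⁻] = α₂ × DIC = 0.01073 × 3.56 = 0.03822 mmol/L
Ksp = 10^(−8.39) = 4.074×10^-9
Ω = [Ca²⁺][CO3²⁻]/Ksp = (1.47×10^-3)(3.822×10^-5) / 4.074×10^-9 = 13.8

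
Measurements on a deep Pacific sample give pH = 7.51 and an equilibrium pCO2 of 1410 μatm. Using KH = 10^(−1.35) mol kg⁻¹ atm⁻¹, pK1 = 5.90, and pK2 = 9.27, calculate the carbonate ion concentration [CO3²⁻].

[CO2*] = KH · pCO2 = 10^(−1.35) × 1410×10^-6 = 6.298×10^-5 mol/kg
α₀ = 1/(1 + K1/[H⁺] + K1K2/[H⁺]²) = 1/(1 + 10^+1.61 + 10^-0.15) = 0.02356
DIC = [CO2*]/α₀ = 6.298×10^-5 / 0.02356 = 2.673 mmol/kg
[CO3²⁻] = α₂·DIC; α₂ = 0.01668, so [CO3²⁻] = 0.01668 × 2.673 = 0.0446 mmol/kg

[CO3²⁻] = 0.0446 mmol/kg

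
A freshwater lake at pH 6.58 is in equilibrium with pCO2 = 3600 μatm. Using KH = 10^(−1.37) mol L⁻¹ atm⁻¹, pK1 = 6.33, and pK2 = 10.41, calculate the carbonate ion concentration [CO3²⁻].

[CO3²⁻] = 0.0404 μmol/L

[CO2*] = KH · pCO2 = 10^(−1.37) × 3600×10^-6 = 1.536×10^-4 mol/L
α₀ = 1/(1 + K1/[H⁺] + K1K2/[H⁺]²) = 1/(1 + 10^+0.25 + 10^-3.58) = 0.3599
DIC = [CO2*]/α₀ = 1.536×10^-4 / 0.3599 = 0.4267 mmol/L
[CO3²⁻] = α₂·DIC; α₂ = 9.466×10^-5, so [CO3²⁻] = 9.466×10^-5 × 0.4267 = 4.04×10^-5 mmol/L = 0.0404 μmol/L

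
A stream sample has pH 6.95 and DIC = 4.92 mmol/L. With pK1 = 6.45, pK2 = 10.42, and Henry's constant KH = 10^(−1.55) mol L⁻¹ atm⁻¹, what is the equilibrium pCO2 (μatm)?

pCO2 = 4.19×10^4 μatm

α₀ = 1 / (1 + K1/[H⁺] + K1K2/[H⁺]²) = 1 / (1 + 10^+0.50 + 10^-2.97)
   = 1 / (1 + 3.1623 + 0.0010715) = 1/4.1633 = 0.2402
[CO2*] = α₀ × DIC = 0.2402 × 4.92 = 1.182 mmol/L
pCO2 = [CO2*]/KH = 1.182×10^-3 / 2.818×10^-2 = 4.19×10^4 μatm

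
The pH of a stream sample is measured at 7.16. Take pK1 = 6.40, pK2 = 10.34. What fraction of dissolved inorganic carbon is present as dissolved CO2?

α₀ = 1 / (1 + K1/[H⁺] + K1K2/[H⁺]²) = 1 / (1 + 10^+0.76 + 10^-2.42)
   = 1 / (1 + 5.7544 + 0.0038019) = 1/6.7582 = 0.1480

α₀ = 0.148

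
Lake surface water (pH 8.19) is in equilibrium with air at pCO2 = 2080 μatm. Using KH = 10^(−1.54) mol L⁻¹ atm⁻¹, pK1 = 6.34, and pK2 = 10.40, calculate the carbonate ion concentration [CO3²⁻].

[CO2*] = KH · pCO2 = 10^(−1.54) × 2080×10^-6 = 5.999×10^-5 mol/L
α₀ = 1/(1 + K1/[H⁺] + K1K2/[H⁺]²) = 1/(1 + 10^+1.85 + 10^-0.36) = 0.01384
DIC = [CO2*]/α₀ = 5.999×10^-5 / 0.01384 = 4.333 mmol/L
[CO3²⁻] = α₂·DIC; α₂ = 0.006043, so [CO3²⁻] = 0.006043 × 4.333 = 0.0262 mmol/L

[CO3²⁻] = 0.0262 mmol/L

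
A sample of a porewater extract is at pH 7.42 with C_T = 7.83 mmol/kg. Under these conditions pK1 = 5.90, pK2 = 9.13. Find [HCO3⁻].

[HCO3⁻] = 7.46 mmol/kg

α₁ = 1 / (1 + [H⁺]/K1 + K2/[H⁺]) = 1 / (1 + 10^-1.52 + 10^-1.71)
   = 1 / (1 + 0.030200 + 0.019498) = 1/1.0497 = 0.9527
[HCO3⁻] = α₁ × DIC = 0.9527 × 7.83 = 7.46 mmol/kg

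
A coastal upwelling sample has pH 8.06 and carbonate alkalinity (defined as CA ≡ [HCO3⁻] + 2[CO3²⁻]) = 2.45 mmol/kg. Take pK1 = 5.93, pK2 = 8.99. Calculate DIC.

CA = [HCO3⁻] + 2[CO3²⁻] = (α₁ + 2α₂)·DIC
At pH 8.06: [H⁺]/K1 = 10^-2.13 = 0.0074131, K2/[H⁺] = 10^-0.93 = 0.11749
α₁ = 1/(1 + 0.0074131 + 0.11749) = 1/1.1249 = 0.8890; α₂ = α₁·K2/[H⁺] = 0.1044
α₁ + 2α₂ = 1.0979
DIC = CA / (α₁ + 2α₂) = 2.45 / 1.0979 = 2.23 mmol/kg

DIC = 2.23 mmol/kg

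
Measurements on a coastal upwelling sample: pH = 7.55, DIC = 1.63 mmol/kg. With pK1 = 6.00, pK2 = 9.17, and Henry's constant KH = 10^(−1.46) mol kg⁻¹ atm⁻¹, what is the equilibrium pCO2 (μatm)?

α₀ = 1 / (1 + K1/[H⁺] + K1K2/[H⁺]²) = 1 / (1 + 10^+1.55 + 10^-0.07)
   = 1 / (1 + 35.481 + 0.85114) = 1/37.332 = 0.02679
[CO2*] = α₀ × DIC = 0.02679 × 1.63 = 0.04366 mmol/kg
pCO2 = [CO2*]/KH = 4.366×10^-5 / 3.467×10^-2 = 1260 μatm

pCO2 = 1260 μatm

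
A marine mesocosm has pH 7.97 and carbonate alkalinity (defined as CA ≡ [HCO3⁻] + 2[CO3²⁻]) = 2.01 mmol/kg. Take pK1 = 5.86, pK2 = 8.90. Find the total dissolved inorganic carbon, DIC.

DIC = 1.83 mmol/kg

CA = [HCO3⁻] + 2[CO3²⁻] = (α₁ + 2α₂)·DIC
At pH 7.97: [H⁺]/K1 = 10^-2.11 = 0.0077625, K2/[H⁺] = 10^-0.93 = 0.11749
α₁ = 1/(1 + 0.0077625 + 0.11749) = 1/1.1253 = 0.8887; α₂ = α₁·K2/[H⁺] = 0.1044
α₁ + 2α₂ = 1.0975
DIC = CA / (α₁ + 2α₂) = 2.01 / 1.0975 = 1.83 mmol/kg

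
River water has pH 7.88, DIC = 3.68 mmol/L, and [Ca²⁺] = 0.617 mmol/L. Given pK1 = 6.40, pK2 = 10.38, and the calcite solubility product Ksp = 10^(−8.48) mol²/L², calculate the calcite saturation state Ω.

α₂ = 1 / (1 + [H⁺]/K2 + [H⁺]²/(K1K2)) = 1 / (1 + 10^+2.50 + 10^+1.02)
   = 1 / (1 + 316.23 + 10.471) = 1/327.70 = 0.003052
[CO3²⁻] = α₂ × DIC = 0.003052 × 3.68 = 0.01123 mmol/L = 11.23 μmol/L
Ksp = 10^(−8.48) = 3.311×10^-9
Ω = [Ca²⁺][CO3²⁻]/Ksp = (0.617×10^-3)(1.123×10^-5) / 3.311×10^-9 = 2.09

Ω = 2.09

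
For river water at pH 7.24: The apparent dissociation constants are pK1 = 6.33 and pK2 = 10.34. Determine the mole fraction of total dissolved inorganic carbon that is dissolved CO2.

α₀ = 1 / (1 + K1/[H⁺] + K1K2/[H⁺]²) = 1 / (1 + 10^+0.91 + 10^-2.19)
   = 1 / (1 + 8.1283 + 0.0064565) = 1/9.1348 = 0.1095

α₀ = 0.109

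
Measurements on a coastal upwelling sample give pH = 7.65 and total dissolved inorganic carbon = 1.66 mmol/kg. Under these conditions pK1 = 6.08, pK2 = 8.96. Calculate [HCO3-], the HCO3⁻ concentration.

α₁ = 1 / (1 + [H⁺]/K1 + K2/[H⁺]) = 1 / (1 + 10^-1.57 + 10^-1.31)
   = 1 / (1 + 0.026915 + 0.048978) = 1/1.0759 = 0.9295
[HCO3⁻] = α₁ × DIC = 0.9295 × 1.66 = 1.54 mmol/kg

[HCO3⁻] = 1.54 mmol/kg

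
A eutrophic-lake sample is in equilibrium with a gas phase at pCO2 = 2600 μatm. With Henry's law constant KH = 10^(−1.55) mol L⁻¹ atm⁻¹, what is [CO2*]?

KH = 10^(−1.55) = 2.818×10^-2 mol L⁻¹ atm⁻¹
[CO2*] = KH · pCO2 = 2.818×10^-2 × 2600×10^-6 atm = 7.33×10^-5 mol/L

[CO2*] = 73.3 μmol/L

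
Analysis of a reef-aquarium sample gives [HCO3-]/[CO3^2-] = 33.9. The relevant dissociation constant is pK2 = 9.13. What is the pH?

From K2 = [H⁺][CO3^2-]/[HCO3-]:  pH = pK2 − log₁₀([HCO3-]/[CO3^2-])
log₁₀(33.9) = +1.530
pH = 9.13 − (+1.530) = 7.60

pH = 7.60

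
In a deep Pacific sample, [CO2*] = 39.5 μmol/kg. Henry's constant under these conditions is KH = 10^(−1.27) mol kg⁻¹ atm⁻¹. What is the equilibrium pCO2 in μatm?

KH = 10^(−1.27) = 5.370×10^-2 mol kg⁻¹ atm⁻¹
pCO2 = [CO2*]/KH = 39.5×10^-6 / 5.370×10^-2 = 7.36×10^-4 atm = 736 μatm

pCO2 = 736 μatm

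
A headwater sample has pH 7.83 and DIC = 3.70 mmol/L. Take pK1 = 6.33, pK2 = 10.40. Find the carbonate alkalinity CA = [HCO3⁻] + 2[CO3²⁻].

CA = 3.60 mmol/L

CA = [HCO3⁻] + 2[CO3²⁻] = (α₁ + 2α₂)·DIC
At pH 7.83: [H⁺]/K1 = 10^-1.50 = 0.031623, K2/[H⁺] = 10^-2.57 = 0.0026915
α₁ = 1/(1 + 0.031623 + 0.0026915) = 1/1.0343 = 0.9668; α₂ = α₁·K2/[H⁺] = 0.002602
α₁ + 2α₂ = 0.9720
CA = 0.9720 × 3.70 = 3.60 mmol/L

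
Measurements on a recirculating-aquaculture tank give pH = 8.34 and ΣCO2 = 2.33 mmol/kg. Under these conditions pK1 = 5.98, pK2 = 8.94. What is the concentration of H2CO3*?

α₀ = 1 / (1 + K1/[H⁺] + K1K2/[H⁺]²) = 1 / (1 + 10^+2.36 + 10^+1.76)
   = 1 / (1 + 229.09 + 57.544) = 1/287.63 = 0.003477
[CO2*] = α₀ × DIC = 0.003477 × 2.33 = 0.00810 mmol/kg = 8.10 μmol/kg

[CO2*] = 8.10 μmol/kg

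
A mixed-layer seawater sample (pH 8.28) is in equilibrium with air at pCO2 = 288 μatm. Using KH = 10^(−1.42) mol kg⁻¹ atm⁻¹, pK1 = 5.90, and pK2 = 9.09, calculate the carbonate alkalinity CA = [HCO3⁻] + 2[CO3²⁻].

CA = 3.44 mmol/kg

[CO2*] = KH · pCO2 = 10^(−1.42) × 288×10^-6 = 1.095×10^-5 mol/kg
α₀ = 1/(1 + K1/[H⁺] + K1K2/[H⁺]²) = 1/(1 + 10^+2.38 + 10^+1.57) = 0.003597
DIC = [CO2*]/α₀ = 1.095×10^-5 / 0.003597 = 3.044 mmol/kg
CA = (α₁ + 2α₂)·DIC = (0.8628 + 2×0.1336) × 3.044 = 3.44 mmol/kg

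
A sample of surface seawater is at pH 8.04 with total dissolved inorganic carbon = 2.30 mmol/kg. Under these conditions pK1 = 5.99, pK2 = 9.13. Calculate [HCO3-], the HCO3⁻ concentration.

α₁ = 1 / (1 + [H⁺]/K1 + K2/[H⁺]) = 1 / (1 + 10^-2.05 + 10^-1.09)
   = 1 / (1 + 0.0089125 + 0.081283) = 1/1.0902 = 0.9173
[HCO3⁻] = α₁ × DIC = 0.9173 × 2.30 = 2.11 mmol/kg

[HCO3⁻] = 2.11 mmol/kg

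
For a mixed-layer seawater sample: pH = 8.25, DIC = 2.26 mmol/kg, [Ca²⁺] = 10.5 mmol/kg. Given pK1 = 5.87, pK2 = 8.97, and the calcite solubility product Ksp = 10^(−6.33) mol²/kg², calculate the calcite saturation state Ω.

α₂ = 1 / (1 + [H⁺]/K2 + [H⁺]²/(K1K2)) = 1 / (1 + 10^+0.72 + 10^-1.66)
   = 1 / (1 + 5.2481 + 0.021878) = 1/6.2700 = 0.1595
[CO3²⁻] = α₂ × DIC = 0.1595 × 2.26 = 0.3604 mmol/kg
Ksp = 10^(−6.33) = 4.677×10^-7
Ω = [Ca²⁺][CO3²⁻]/Ksp = (10.5×10^-3)(3.604×10^-4) / 4.677×10^-7 = 8.09

Ω = 8.09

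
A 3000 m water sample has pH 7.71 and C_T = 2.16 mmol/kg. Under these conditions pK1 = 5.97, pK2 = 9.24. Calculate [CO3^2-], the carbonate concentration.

[CO3²⁻] = 0.0608 mmol/kg

α₂ = 1 / (1 + [H⁺]/K2 + [H⁺]²/(K1K2)) = 1 / (1 + 10^+1.53 + 10^-0.21)
   = 1 / (1 + 33.884 + 0.61660) = 1/35.501 = 0.02817
[CO3²⁻] = α₂ × DIC = 0.02817 × 2.16 = 0.0608 mmol/kg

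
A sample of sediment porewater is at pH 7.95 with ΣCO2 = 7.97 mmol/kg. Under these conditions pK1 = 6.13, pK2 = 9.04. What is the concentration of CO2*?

[CO2*] = 0.110 mmol/kg

α₀ = 1 / (1 + K1/[H⁺] + K1K2/[H⁺]²) = 1 / (1 + 10^+1.82 + 10^+0.73)
   = 1 / (1 + 66.069 + 5.3703) = 1/72.440 = 0.01380
[CO2*] = α₀ × DIC = 0.01380 × 7.97 = 0.110 mmol/kg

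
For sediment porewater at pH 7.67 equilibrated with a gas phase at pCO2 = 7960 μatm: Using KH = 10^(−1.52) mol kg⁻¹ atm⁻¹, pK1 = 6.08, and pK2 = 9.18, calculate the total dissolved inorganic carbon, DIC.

DIC = 9.88 mmol/kg

[CO2*] = KH · pCO2 = 10^(−1.52) × 7960×10^-6 = 2.404×10^-4 mol/kg
α₀ = 1/(1 + K1/[H⁺] + K1K2/[H⁺]²) = 1/(1 + 10^+1.59 + 10^+0.08) = 0.02433
DIC = [CO2*]/α₀ = 2.404×10^-4 / 0.02433 = 9.88 mmol/kg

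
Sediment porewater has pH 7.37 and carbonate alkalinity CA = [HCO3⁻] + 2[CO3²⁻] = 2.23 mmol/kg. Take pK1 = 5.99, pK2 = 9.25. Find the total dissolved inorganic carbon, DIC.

CA = [HCO3⁻] + 2[CO3²⁻] = (α₁ + 2α₂)·DIC
At pH 7.37: [H⁺]/K1 = 10^-1.38 = 0.041687, K2/[H⁺] = 10^-1.88 = 0.013183
α₁ = 1/(1 + 0.041687 + 0.013183) = 1/1.0549 = 0.9480; α₂ = α₁·K2/[H⁺] = 0.01250
α₁ + 2α₂ = 0.9730
DIC = CA / (α₁ + 2α₂) = 2.23 / 0.9730 = 2.29 mmol/kg

DIC = 2.29 mmol/kg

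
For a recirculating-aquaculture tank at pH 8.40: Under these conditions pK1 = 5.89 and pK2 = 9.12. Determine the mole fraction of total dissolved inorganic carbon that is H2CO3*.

α₀ = 1 / (1 + K1/[H⁺] + K1K2/[H⁺]²) = 1 / (1 + 10^+2.51 + 10^+1.79)
   = 1 / (1 + 323.59 + 61.660) = 1/386.25 = 0.002589

α₀ = 0.00259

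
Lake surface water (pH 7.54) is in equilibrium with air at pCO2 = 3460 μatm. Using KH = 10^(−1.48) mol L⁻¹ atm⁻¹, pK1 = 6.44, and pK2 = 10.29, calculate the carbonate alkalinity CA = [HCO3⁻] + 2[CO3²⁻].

CA = 1.45 mmol/L

[CO2*] = KH · pCO2 = 10^(−1.48) × 3460×10^-6 = 1.146×10^-4 mol/L
α₀ = 1/(1 + K1/[H⁺] + K1K2/[H⁺]²) = 1/(1 + 10^+1.10 + 10^-1.65) = 0.07347
DIC = [CO2*]/α₀ = 1.146×10^-4 / 0.07347 = 1.560 mmol/L
CA = (α₁ + 2α₂)·DIC = (0.9249 + 2×0.001645) × 1.560 = 1.45 mmol/L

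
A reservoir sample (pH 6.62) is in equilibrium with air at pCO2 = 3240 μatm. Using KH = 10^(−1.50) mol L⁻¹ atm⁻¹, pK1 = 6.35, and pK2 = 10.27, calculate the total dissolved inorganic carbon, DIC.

DIC = 0.293 mmol/L

[CO2*] = KH · pCO2 = 10^(−1.50) × 3240×10^-6 = 1.025×10^-4 mol/L
α₀ = 1/(1 + K1/[H⁺] + K1K2/[H⁺]²) = 1/(1 + 10^+0.27 + 10^-3.38) = 0.3493
DIC = [CO2*]/α₀ = 1.025×10^-4 / 0.3493 = 0.293 mmol/L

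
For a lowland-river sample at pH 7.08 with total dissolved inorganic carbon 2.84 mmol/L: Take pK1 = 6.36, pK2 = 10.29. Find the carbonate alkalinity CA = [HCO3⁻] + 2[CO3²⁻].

CA = [HCO3⁻] + 2[CO3²⁻] = (α₁ + 2α₂)·DIC
At pH 7.08: [H⁺]/K1 = 10^-0.72 = 0.19055, K2/[H⁺] = 10^-3.21 = 0.00061660
α₁ = 1/(1 + 0.19055 + 0.00061660) = 1/1.1912 = 0.8395; α₂ = α₁·K2/[H⁺] = 0.0005176
α₁ + 2α₂ = 0.8406
CA = 0.8406 × 2.84 = 2.39 mmol/L

CA = 2.39 mmol/L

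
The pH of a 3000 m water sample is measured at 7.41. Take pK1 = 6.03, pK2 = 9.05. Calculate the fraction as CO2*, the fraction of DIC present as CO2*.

α₀ = 1 / (1 + K1/[H⁺] + K1K2/[H⁺]²) = 1 / (1 + 10^+1.38 + 10^-0.26)
   = 1 / (1 + 23.988 + 0.54954) = 1/25.538 = 0.03916

α₀ = 0.0392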